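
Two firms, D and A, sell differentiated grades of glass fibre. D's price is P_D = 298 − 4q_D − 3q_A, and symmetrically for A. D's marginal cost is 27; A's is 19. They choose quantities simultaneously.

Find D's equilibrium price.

Firm D's profit: π = q_D(298 − 4q_D − 3q_A) − 27q_D.
∂π/∂q_D = 271 − 8q_D − 3q_A = 0 ⇒ q_D = 33.875 − 0.375q_A.
Similarly q_A = 34.875 − 0.375q_D.
Solving the two reaction functions simultaneously: (1 − (−0.375)(−0.375))q_D = 33.875 − 0.375·34.875, so (55/64)q_D = 1331/64 and q_D = 24.2.
Then q_A = 34.875 − 0.375·24.2 = 25.8.
P_D = 298 − 4·24.2 − 3·25.8 = 123.8.

123.8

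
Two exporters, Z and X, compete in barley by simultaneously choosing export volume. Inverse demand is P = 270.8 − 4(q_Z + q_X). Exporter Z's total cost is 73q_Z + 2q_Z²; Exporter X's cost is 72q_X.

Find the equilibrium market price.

Exporter Z's profit: π = q_Z(270.8 − 4(q_Z + q_X)) − 73q_Z − 2q_Z².
∂π/∂q_Z = 197.8 − 12q_Z − 4q_X = 0, so q_Z = 989/60 − (1/3)q_X.
For X: ∂π/∂q_X = 198.8 − 8q_X − 4q_Z = 0 ⇒ q_X = 24.85 − 0.5q_Z.
Plugging q_X into Z's best response: q_Z = 989/60 − (1/3)(24.85 − 0.5q_Z) ⇒ (5/6)q_Z = 8.2, so q_Z = 9.84.
Then q_X = 24.85 − 0.5·9.84 = 19.93.
Equilibrium price: P = 270.8 − 4·29.77 = 151.72.

151.72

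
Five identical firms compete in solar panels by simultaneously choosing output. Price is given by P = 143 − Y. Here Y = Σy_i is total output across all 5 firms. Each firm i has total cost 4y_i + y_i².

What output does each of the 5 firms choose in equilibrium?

A representative firm's profit is π_i = y_i(143 − Y) − 4y_i − y_i², with Y = y_i + Σ_{j≠i} y_j.
First-order condition: 139 − 4y_i − Σ_{j≠i} y_j = 0.
With identical firms, set every y_j = y: then 139 − 4y − 4y = 0, i.e. y = 139/8 = 17.375.

17.375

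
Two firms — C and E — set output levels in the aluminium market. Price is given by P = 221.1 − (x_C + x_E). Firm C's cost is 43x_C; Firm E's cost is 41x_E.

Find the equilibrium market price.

Firm C's profit: π = x_C(221.1 − (x_C + x_E)) − 43x_C.
∂π/∂x_C = 178.1 − 2x_C − x_E = 0, so x_C = 89.05 − 0.5x_E.
By the same steps for E: x_E = 90.05 − 0.5x_C.
Solving the two reaction functions simultaneously: (1 − (−0.5)(−0.5))x_C = 89.05 − 0.5·90.05, so 0.75x_C = 44.025 and x_C = 58.7.
Then x_E = 90.05 − 0.5·58.7 = 60.7.
Equilibrium price: P = 221.1 − 119.4 = 101.7.

101.7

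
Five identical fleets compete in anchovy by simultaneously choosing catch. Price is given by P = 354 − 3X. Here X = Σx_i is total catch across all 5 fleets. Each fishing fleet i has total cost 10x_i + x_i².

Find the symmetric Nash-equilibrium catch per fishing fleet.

17.2

A representative fishing fleet's profit is π_i = x_i(354 − 3X) − 10x_i − x_i², with X = x_i + Σ_{j≠i} x_j.
First-order condition: 344 − 8x_i − 3Σ_{j≠i} x_j = 0.
Imposing symmetry (x_j = x for all j) turns Σ_{j≠i} x_j into 4x, so 344 = 20x and x = 17.2.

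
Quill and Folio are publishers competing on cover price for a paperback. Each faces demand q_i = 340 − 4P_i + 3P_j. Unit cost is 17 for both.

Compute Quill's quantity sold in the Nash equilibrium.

Quill's profit: π = (P_{Quill} − 17)(340 − 4P_{Quill} + 3P_{Folio}).
∂π/∂P_{Quill} = 408 − 8P_{Quill} + 3P_{Folio} = 0 ⇒ P_{Quill} = 51 + 0.375P_{Folio}.
Setting P_{Quill} = P_{Folio} in the reaction function: P_{Quill} = 51 + 0.375P_{Quill}, so P_{Quill} = 51 / 0.625 = 81.6.
q_{Quill} = 340 − 4·81.6 + 3·81.6 = 258.4.

258.4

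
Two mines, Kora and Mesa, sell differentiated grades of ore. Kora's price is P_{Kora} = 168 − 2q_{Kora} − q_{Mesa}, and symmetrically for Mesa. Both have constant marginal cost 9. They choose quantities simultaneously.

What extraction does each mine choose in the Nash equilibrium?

31.8

Mine Kora's profit: π = q_{Kora}(168 − 2q_{Kora} − q_{Mesa}) − 9q_{Kora}.
∂π/∂q_{Kora} = 159 − 4q_{Kora} − q_{Mesa} = 0 ⇒ q_{Kora} = 39.75 − 0.25q_{Mesa}.
Setting q_{Kora} = q_{Mesa} in the reaction function: q_{Kora} = 39.75 − 0.25q_{Kora}, so q_{Kora} = 39.75 / 1.25 = 31.8.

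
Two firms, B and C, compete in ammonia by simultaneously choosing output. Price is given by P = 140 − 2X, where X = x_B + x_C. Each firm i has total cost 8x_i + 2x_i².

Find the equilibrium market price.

Firm B's profit: π = x_B(140 − 2(x_B + x_C)) − 8x_B − 2x_B².
∂π/∂x_B = 132 − 8x_B − 2x_C = 0, so x_B = 16.5 − 0.25x_C.
By symmetry x_C = x_B; substituting into the reaction function, 1.25x_B = 16.5 and x_B = 13.2.
Equilibrium price: P = 140 − 2·26.4 = 87.2.

87.2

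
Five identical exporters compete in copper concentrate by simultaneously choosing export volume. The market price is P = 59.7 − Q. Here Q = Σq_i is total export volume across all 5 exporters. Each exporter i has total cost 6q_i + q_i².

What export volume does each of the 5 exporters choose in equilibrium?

A representative exporter's profit is π_i = q_i(59.7 − Q) − 6q_i − q_i², with Q = q_i + Σ_{j≠i} q_j.
First-order condition: 53.7 − 4q_i − Σ_{j≠i} q_j = 0.
Imposing symmetry (q_j = q for all j) turns Σ_{j≠i} q_j into 4q, so 53.7 = 8q and q = 6.7125.

6.7125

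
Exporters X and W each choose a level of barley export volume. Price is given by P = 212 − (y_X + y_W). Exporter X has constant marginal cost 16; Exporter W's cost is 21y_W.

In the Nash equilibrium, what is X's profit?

4489

Exporter X's profit: π = y_X(212 − (y_X + y_W)) − 16y_X.
∂π/∂y_X = 196 − 2y_X − y_W = 0, so y_X = 98 − 0.5y_W.
By the same steps for W: y_W = 95.5 − 0.5y_X.
Substituting the second reaction function into the first: y_X = 98 − 0.5(95.5 − 0.5y_X), which gives 0.75y_X = 50.25 ⇒ y_X = 67.
Then y_W = 95.5 − 0.5·67 = 62.
Price P = 212 − 129 = 83.
X's profit: (83 − 16)·67 = 4489.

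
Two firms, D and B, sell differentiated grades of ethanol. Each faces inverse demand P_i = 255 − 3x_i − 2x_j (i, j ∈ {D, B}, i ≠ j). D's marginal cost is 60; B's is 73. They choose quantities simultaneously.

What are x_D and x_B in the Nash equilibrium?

Firm D's profit: π = x_D(255 − 3x_D − 2x_B) − 60x_D.
∂π/∂x_D = 195 − 6x_D − 2x_B = 0 ⇒ x_D = 32.5 − (1/3)x_B.
Similarly x_B = 91/3 − (1/3)x_D.
Substituting the second reaction function into the first: x_D = 32.5 − (1/3)(91/3 − (1/3)x_D), which gives (8/9)x_D = 403/18 ⇒ x_D = 25.1875.
Then x_B = 91/3 − (1/3)·25.1875 = 21.9375.

25.1875, 21.9375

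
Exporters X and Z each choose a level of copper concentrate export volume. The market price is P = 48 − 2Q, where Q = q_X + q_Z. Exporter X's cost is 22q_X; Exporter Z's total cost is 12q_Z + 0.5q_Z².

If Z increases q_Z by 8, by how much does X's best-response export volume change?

-4

Exporter X's profit: π = q_X(48 − 2(q_X + q_Z)) − 22q_X.
∂π/∂q_X = 26 − 4q_X − 2q_Z = 0, so q_X = 6.5 − 0.5q_Z.
The reaction-function slope is −0.5, so an 8-unit rise in q_Z moves q_X by −0.5 × 8 = −4. X's best response falls — the actions are strategic substitutes.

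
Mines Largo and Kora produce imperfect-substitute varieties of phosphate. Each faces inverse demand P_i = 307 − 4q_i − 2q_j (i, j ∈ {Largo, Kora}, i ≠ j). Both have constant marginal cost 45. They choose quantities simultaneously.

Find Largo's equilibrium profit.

2745.76

Mine Largo's profit: π = q_{Largo}(307 − 4q_{Largo} − 2q_{Kora}) − 45q_{Largo}.
∂π/∂q_{Largo} = 262 − 8q_{Largo} − 2q_{Kora} = 0 ⇒ q_{Largo} = 32.75 − 0.25q_{Kora}.
Setting q_{Largo} = q_{Kora} in the reaction function: q_{Largo} = 32.75 − 0.25q_{Largo}, so q_{Largo} = 32.75 / 1.25 = 26.2.
P_{Largo} = 307 − 4·26.2 − 2·26.2 = 149.8.
Profit = (149.8 − 45)·26.2 = 2745.76.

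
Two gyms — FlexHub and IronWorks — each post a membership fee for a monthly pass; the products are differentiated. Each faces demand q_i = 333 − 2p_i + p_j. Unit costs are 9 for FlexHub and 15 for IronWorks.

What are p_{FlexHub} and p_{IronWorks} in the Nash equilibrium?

FlexHub's profit: π = (p_{FlexHub} − 9)(333 − 2p_{FlexHub} + p_{IronWorks}).
∂π/∂p_{FlexHub} = 351 − 4p_{FlexHub} + p_{IronWorks} = 0 ⇒ p_{FlexHub} = 87.75 + 0.25p_{IronWorks}.
Similarly p_{IronWorks} = 90.75 + 0.25p_{FlexHub}.
Substituting the second reaction function into the first: p_{FlexHub} = 87.75 + 0.25(90.75 + 0.25p_{FlexHub}), which gives 0.9375p_{FlexHub} = 110.4375 ⇒ p_{FlexHub} = 117.8.
Then p_{IronWorks} = 90.75 + 0.25·117.8 = 120.2.

117.8, 120.2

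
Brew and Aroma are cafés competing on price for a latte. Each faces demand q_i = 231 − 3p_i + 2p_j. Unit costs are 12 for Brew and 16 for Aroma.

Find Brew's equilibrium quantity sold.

166.5

Brew's profit: π = (p_{Brew} − 12)(231 − 3p_{Brew} + 2p_{Aroma}).
∂π/∂p_{Brew} = 267 − 6p_{Brew} + 2p_{Aroma} = 0 ⇒ p_{Brew} = 44.5 + (1/3)p_{Aroma}.
Similarly p_{Aroma} = 46.5 + (1/3)p_{Brew}.
Substituting the second reaction function into the first: p_{Brew} = 44.5 + (1/3)(46.5 + (1/3)p_{Brew}), which gives (8/9)p_{Brew} = 60 ⇒ p_{Brew} = 67.5.
Then p_{Aroma} = 46.5 + (1/3)·67.5 = 69.
q_{Brew} = 231 − 3·67.5 + 2·69 = 166.5.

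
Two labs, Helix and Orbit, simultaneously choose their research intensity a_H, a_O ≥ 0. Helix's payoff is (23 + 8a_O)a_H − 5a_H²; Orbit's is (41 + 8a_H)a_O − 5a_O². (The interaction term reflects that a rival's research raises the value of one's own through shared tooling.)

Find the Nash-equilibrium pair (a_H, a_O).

15.5, 16.5

Expanding Helix's payoff: 23a_H + 8a_Oa_H − 5a_H².
∂π/∂a_H = 23 + 8a_O − 10a_H = 0, so a_H = 2.3 + 0.8a_O.
Likewise for Orbit: a_O = 4.1 + 0.8a_H.
Solving the two reaction functions simultaneously: (1 − (0.8)(0.8))a_H = 2.3 + 0.8·4.1, so 0.36a_H = 5.58 and a_H = 15.5.
Then a_O = 4.1 + 0.8·15.5 = 16.5.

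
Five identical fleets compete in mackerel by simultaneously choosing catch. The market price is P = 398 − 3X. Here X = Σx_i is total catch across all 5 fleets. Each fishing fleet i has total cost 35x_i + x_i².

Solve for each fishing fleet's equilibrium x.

A representative fishing fleet's profit is π_i = x_i(398 − 3X) − 35x_i − x_i², with X = x_i + Σ_{j≠i} x_j.
First-order condition: 363 − 8x_i − 3Σ_{j≠i} x_j = 0.
Imposing symmetry (x_j = x for all j) turns Σ_{j≠i} x_j into 4x, so 363 = 20x and x = 18.15.

18.15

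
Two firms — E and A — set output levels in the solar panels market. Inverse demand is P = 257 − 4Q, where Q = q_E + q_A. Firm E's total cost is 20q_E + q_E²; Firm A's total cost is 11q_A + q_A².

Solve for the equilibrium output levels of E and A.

Firm E's profit: π = q_E(257 − 4(q_E + q_A)) − 20q_E − q_E².
∂π/∂q_E = 237 − 10q_E − 4q_A = 0, so q_E = 23.7 − 0.4q_A.
By the same steps for A: q_A = 24.6 − 0.4q_E.
Solving the two reaction functions simultaneously: (1 − (−0.4)(−0.4))q_E = 23.7 − 0.4·24.6, so 0.84q_E = 13.86 and q_E = 16.5.
Then q_A = 24.6 − 0.4·16.5 = 18.

16.5, 18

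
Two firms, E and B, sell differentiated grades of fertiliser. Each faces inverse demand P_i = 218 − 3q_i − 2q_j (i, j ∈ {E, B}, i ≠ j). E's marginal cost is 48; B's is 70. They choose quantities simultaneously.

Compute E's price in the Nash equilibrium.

Firm E's profit: π = q_E(218 − 3q_E − 2q_B) − 48q_E.
∂π/∂q_E = 170 − 6q_E − 2q_B = 0 ⇒ q_E = 85/3 − (1/3)q_B.
Similarly q_B = 74/3 − (1/3)q_E.
Substituting the second reaction function into the first: q_E = 85/3 − (1/3)(74/3 − (1/3)q_E), which gives (8/9)q_E = 181/9 ⇒ q_E = 22.625.
Then q_B = 74/3 − (1/3)·22.625 = 17.125.
P_E = 218 − 3·22.625 − 2·17.125 = 115.875.

115.875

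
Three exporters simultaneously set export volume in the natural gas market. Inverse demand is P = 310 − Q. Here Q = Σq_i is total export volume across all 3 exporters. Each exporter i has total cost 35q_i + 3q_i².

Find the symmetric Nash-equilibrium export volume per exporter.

27.5

A representative exporter's profit is π_i = q_i(310 − Q) − 35q_i − 3q_i², with Q = q_i + Σ_{j≠i} q_j.
First-order condition: 275 − 8q_i − Σ_{j≠i} q_j = 0.
Imposing symmetry (q_j = q for all j) turns Σ_{j≠i} q_j into 2q, so 275 = 10q and q = 27.5.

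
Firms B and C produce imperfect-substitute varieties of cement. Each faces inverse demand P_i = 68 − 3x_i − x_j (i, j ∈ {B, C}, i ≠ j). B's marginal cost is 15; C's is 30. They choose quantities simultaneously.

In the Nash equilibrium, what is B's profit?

192

Firm B's profit: π = x_B(68 − 3x_B − x_C) − 15x_B.
∂π/∂x_B = 53 − 6x_B − x_C = 0 ⇒ x_B = 53/6 − (1/6)x_C.
Similarly x_C = 19/3 − (1/6)x_B.
Substituting the second reaction function into the first: x_B = 53/6 − (1/6)(19/3 − (1/6)x_B), which gives (35/36)x_B = 70/9 ⇒ x_B = 8.
Then x_C = 19/3 − (1/6)·8 = 5.
P_B = 68 − 3·8 − 5 = 39.
Profit = (39 − 15)·8 = 192.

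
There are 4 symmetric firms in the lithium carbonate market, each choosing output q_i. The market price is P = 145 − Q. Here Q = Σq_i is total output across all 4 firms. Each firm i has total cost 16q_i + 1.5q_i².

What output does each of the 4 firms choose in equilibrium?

16.125

A representative firm's profit is π_i = q_i(145 − Q) − 16q_i − 1.5q_i², with Q = q_i + Σ_{j≠i} q_j.
First-order condition: 129 − 5q_i − Σ_{j≠i} q_j = 0.
In a symmetric equilibrium every firm chooses the same q, so Σ_{j≠i} q_j = 3q. The condition becomes 129 − 8q = 0, giving q = 129/8 = 16.125.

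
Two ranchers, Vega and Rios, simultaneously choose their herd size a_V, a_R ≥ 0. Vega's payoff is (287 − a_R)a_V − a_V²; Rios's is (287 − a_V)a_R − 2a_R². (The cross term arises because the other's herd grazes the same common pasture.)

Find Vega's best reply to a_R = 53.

Expanding Vega's payoff: 287a_V − a_Ra_V − a_V².
∂π/∂a_V = 287 − a_R − 2a_V = 0, so a_V = 143.5 − 0.5a_R.
At a_R = 53: a_V = 143.5 − 0.5·53 = 117.

117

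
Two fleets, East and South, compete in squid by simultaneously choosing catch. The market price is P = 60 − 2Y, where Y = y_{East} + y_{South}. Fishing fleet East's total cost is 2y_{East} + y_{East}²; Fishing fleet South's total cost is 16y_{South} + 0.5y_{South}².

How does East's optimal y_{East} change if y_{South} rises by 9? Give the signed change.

-3

Fishing fleet East's profit: π = y_{East}(60 − 2(y_{East} + y_{South})) − 2y_{East} − y_{East}².
∂π/∂y_{East} = 58 − 6y_{East} − 2y_{South} = 0, so y_{East} = 29/3 − (1/3)y_{South}.
The reaction-function slope is −1/3, so a 9-unit rise in y_{South} moves y_{East} by −1/3 × 9 = −3. East's best response falls — the actions are strategic substitutes.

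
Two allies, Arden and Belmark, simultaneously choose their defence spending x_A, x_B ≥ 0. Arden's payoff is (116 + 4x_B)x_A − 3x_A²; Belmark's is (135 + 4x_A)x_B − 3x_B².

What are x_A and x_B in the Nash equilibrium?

Expanding Arden's payoff: 116x_A + 4x_Bx_A − 3x_A².
∂π/∂x_A = 116 + 4x_B − 6x_A = 0, so x_A = 58/3 + (2/3)x_B.
Likewise for Belmark: x_B = 22.5 + (2/3)x_A.
Plugging x_B into Arden's best response: x_A = 58/3 + (2/3)(22.5 + (2/3)x_A) ⇒ (5/9)x_A = 103/3, so x_A = 61.8.
Then x_B = 22.5 + (2/3)·61.8 = 63.7.

61.8, 63.7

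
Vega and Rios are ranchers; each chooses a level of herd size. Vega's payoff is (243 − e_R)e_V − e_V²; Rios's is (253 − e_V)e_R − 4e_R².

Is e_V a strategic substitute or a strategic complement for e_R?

strategic substitutes

Expanding Vega's payoff: 243e_V − e_Re_V − e_V².
∂π/∂e_V = 243 − e_R − 2e_V = 0, so e_V = 121.5 − 0.5e_R.
The best-response slope de_V/de_R = −0.5 < 0: the reaction function is downward-sloping, so the choices are strategic substitutes.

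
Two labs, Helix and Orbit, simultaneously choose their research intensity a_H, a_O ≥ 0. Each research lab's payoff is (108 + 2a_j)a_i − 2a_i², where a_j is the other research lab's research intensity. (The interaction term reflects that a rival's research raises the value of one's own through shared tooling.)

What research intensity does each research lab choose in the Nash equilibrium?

Helix's payoff is (108 + 2a_O)a_H − 2a_H².
∂π/∂a_H = 108 + 2a_O − 4a_H = 0, so a_H = 27 + 0.5a_O.
The game is symmetric, so in equilibrium a_O = a_H: the reaction function gives 0.5a_H = 27, hence a_H = 54.

54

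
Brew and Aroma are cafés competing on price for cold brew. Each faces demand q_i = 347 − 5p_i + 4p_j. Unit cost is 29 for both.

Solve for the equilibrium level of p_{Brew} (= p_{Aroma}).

82

Brew's profit: π = (p_{Brew} − 29)(347 − 5p_{Brew} + 4p_{Aroma}).
∂π/∂p_{Brew} = 492 − 10p_{Brew} + 4p_{Aroma} = 0 ⇒ p_{Brew} = 49.2 + 0.4p_{Aroma}.
The game is symmetric, so in equilibrium p_{Aroma} = p_{Brew}: the reaction function gives 0.6p_{Brew} = 49.2, hence p_{Brew} = 82.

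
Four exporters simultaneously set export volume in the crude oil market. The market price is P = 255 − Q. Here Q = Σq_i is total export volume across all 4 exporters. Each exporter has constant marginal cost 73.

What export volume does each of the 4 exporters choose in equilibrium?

36.4

A representative exporter's profit is π_i = q_i(255 − Q) − 73q_i, with Q = q_i + Σ_{j≠i} q_j.
First-order condition: 182 − 2q_i − Σ_{j≠i} q_j = 0.
Imposing symmetry (q_j = q for all j) turns Σ_{j≠i} q_j into 3q, so 182 = 5q and q = 36.4.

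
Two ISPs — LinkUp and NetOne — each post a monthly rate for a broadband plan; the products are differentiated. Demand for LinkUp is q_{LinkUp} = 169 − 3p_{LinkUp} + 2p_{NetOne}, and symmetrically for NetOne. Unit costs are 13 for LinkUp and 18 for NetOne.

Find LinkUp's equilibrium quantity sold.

LinkUp's profit: π = (p_{LinkUp} − 13)(169 − 3p_{LinkUp} + 2p_{NetOne}).
∂π/∂p_{LinkUp} = 208 − 6p_{LinkUp} + 2p_{NetOne} = 0 ⇒ p_{LinkUp} = 104/3 + (1/3)p_{NetOne}.
Similarly p_{NetOne} = 223/6 + (1/3)p_{LinkUp}.
Plugging p_{NetOne} into LinkUp's best response: p_{LinkUp} = 104/3 + (1/3)(223/6 + (1/3)p_{LinkUp}) ⇒ (8/9)p_{LinkUp} = 847/18, so p_{LinkUp} = 52.9375.
Then p_{NetOne} = 223/6 + (1/3)·52.9375 = 54.8125.
q_{LinkUp} = 169 − 3·52.9375 + 2·54.8125 = 119.8125.

119.8125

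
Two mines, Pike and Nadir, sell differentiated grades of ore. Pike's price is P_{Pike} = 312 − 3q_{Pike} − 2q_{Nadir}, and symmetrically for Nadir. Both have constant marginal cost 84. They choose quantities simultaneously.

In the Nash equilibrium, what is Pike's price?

169.5

Mine Pike's profit: π = q_{Pike}(312 − 3q_{Pike} − 2q_{Nadir}) − 84q_{Pike}.
∂π/∂q_{Pike} = 228 − 6q_{Pike} − 2q_{Nadir} = 0 ⇒ q_{Pike} = 38 − (1/3)q_{Nadir}.
By symmetry q_{Nadir} = q_{Pike}; substituting into the reaction function, (4/3)q_{Pike} = 38 and q_{Pike} = 28.5.
P_{Pike} = 312 − 3·28.5 − 2·28.5 = 169.5.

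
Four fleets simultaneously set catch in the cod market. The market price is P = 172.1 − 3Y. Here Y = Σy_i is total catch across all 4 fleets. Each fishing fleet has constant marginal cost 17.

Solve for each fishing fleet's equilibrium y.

A representative fishing fleet's profit is π_i = y_i(172.1 − 3Y) − 17y_i, with Y = y_i + Σ_{j≠i} y_j.
First-order condition: 155.1 − 6y_i − 3Σ_{j≠i} y_j = 0.
Imposing symmetry (y_j = y for all j) turns Σ_{j≠i} y_j into 3y, so 155.1 = 15y and y = 10.34.

10.34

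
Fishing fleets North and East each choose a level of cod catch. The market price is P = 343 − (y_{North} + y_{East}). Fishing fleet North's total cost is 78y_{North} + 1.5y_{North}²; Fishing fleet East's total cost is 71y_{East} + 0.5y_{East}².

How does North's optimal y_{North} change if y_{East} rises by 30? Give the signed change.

-6

Fishing fleet North's profit: π = y_{North}(343 − (y_{North} + y_{East})) − 78y_{North} − 1.5y_{North}².
∂π/∂y_{North} = 265 − 5y_{North} − y_{East} = 0, so y_{North} = 53 − 0.2y_{East}.
The reaction-function slope is −0.2, so a 30-unit rise in y_{East} moves y_{North} by −0.2 × 30 = −6. North's best response falls — the actions are strategic substitutes.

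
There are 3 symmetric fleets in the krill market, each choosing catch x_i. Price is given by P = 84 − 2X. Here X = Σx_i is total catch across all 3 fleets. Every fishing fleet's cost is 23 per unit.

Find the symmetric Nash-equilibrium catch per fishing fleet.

7.625

A representative fishing fleet's profit is π_i = x_i(84 − 2X) − 23x_i, with X = x_i + Σ_{j≠i} x_j.
First-order condition: 61 − 4x_i − 2Σ_{j≠i} x_j = 0.
In a symmetric equilibrium every fishing fleet chooses the same x, so Σ_{j≠i} x_j = 2x. The condition becomes 61 − 8x = 0, giving x = 61/8 = 7.625.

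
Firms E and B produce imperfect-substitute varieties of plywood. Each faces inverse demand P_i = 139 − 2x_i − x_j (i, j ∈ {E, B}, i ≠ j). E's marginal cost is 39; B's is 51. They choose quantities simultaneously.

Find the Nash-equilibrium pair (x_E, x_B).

Firm E's profit: π = x_E(139 − 2x_E − x_B) − 39x_E.
∂π/∂x_E = 100 − 4x_E − x_B = 0 ⇒ x_E = 25 − 0.25x_B.
Similarly x_B = 22 − 0.25x_E.
Solving the two reaction functions simultaneously: (1 − (−0.25)(−0.25))x_E = 25 − 0.25·22, so 0.9375x_E = 19.5 and x_E = 20.8.
Then x_B = 22 − 0.25·20.8 = 16.8.

20.8, 16.8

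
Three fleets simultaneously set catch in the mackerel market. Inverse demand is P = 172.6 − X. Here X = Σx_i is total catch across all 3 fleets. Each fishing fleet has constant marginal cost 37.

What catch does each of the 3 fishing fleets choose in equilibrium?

33.9

A representative fishing fleet's profit is π_i = x_i(172.6 − X) − 37x_i, with X = x_i + Σ_{j≠i} x_j.
First-order condition: 135.6 − 2x_i − Σ_{j≠i} x_j = 0.
Imposing symmetry (x_j = x for all j) turns Σ_{j≠i} x_j into 2x, so 135.6 = 4x and x = 33.9.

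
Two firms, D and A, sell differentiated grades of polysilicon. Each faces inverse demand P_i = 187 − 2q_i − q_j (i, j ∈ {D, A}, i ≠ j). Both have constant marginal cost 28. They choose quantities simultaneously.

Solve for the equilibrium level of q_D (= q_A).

31.8

Firm D's profit: π = q_D(187 − 2q_D − q_A) − 28q_D.
∂π/∂q_D = 159 − 4q_D − q_A = 0 ⇒ q_D = 39.75 − 0.25q_A.
Setting q_D = q_A in the reaction function: q_D = 39.75 − 0.25q_D, so q_D = 39.75 / 1.25 = 31.8.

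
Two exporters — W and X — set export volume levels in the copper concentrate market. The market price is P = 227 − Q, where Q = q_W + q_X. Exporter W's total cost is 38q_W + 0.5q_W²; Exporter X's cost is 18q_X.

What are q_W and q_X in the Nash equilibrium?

Exporter W's profit: π = q_W(227 − (q_W + q_X)) − 38q_W − 0.5q_W².
∂π/∂q_W = 189 − 3q_W − q_X = 0, so q_W = 63 − (1/3)q_X.
For X: ∂π/∂q_X = 209 − 2q_X − q_W = 0 ⇒ q_X = 104.5 − 0.5q_W.
Plugging q_X into W's best response: q_W = 63 − (1/3)(104.5 − 0.5q_W) ⇒ (5/6)q_W = 169/6, so q_W = 33.8.
Then q_X = 104.5 − 0.5·33.8 = 87.6.

33.8, 87.6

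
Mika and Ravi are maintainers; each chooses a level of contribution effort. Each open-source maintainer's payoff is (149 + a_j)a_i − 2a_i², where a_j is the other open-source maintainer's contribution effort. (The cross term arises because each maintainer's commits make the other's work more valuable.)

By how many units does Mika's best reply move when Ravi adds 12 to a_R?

Mika's payoff is (149 + a_R)a_M − 2a_M².
∂π/∂a_M = 149 + a_R − 4a_M = 0, so a_M = 37.25 + 0.25a_R.
The reaction-function slope is 0.25, so a 12-unit rise in a_R moves a_M by 0.25 × 12 = 3. Mika's best response rises — the actions are strategic complements.

3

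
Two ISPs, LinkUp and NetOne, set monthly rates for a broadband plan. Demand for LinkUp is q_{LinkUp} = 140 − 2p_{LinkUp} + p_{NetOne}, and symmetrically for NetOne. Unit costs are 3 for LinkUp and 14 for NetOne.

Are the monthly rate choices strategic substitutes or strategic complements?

LinkUp's profit: π = (p_{LinkUp} − 3)(140 − 2p_{LinkUp} + p_{NetOne}).
∂π/∂p_{LinkUp} = 146 − 4p_{LinkUp} + p_{NetOne} = 0 ⇒ p_{LinkUp} = 36.5 + 0.25p_{NetOne}.
The best-response slope dp_{LinkUp}/dp_{NetOne} = 0.25 > 0: the reaction function is upward-sloping, so the choices are strategic complements.

strategic complements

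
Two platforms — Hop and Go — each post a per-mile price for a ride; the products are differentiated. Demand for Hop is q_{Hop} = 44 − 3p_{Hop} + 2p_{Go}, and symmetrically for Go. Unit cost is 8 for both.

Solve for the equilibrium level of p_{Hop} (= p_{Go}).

17

Hop's profit: π = (p_{Hop} − 8)(44 − 3p_{Hop} + 2p_{Go}).
∂π/∂p_{Hop} = 68 − 6p_{Hop} + 2p_{Go} = 0 ⇒ p_{Hop} = 34/3 + (1/3)p_{Go}.
The game is symmetric, so in equilibrium p_{Go} = p_{Hop}: the reaction function gives (2/3)p_{Hop} = 34/3, hence p_{Hop} = 17.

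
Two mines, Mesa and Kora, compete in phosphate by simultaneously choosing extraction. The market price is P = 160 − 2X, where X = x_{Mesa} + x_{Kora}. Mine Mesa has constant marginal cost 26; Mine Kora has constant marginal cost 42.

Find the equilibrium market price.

76

Mine Mesa's profit: π = x_{Mesa}(160 − 2(x_{Mesa} + x_{Kora})) − 26x_{Mesa}.
∂π/∂x_{Mesa} = 134 − 4x_{Mesa} − 2x_{Kora} = 0, so x_{Mesa} = 33.5 − 0.5x_{Kora}.
By the same steps for Kora: x_{Kora} = 29.5 − 0.5x_{Mesa}.
Substituting the second reaction function into the first: x_{Mesa} = 33.5 − 0.5(29.5 − 0.5x_{Mesa}), which gives 0.75x_{Mesa} = 18.75 ⇒ x_{Mesa} = 25.
Then x_{Kora} = 29.5 − 0.5·25 = 17.
Equilibrium price: P = 160 − 2·42 = 76.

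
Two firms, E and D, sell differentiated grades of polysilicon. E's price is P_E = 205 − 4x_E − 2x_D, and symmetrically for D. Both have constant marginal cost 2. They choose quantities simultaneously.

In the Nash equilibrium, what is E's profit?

1648.36

Firm E's profit: π = x_E(205 − 4x_E − 2x_D) − 2x_E.
∂π/∂x_E = 203 − 8x_E − 2x_D = 0 ⇒ x_E = 25.375 − 0.25x_D.
Setting x_E = x_D in the reaction function: x_E = 25.375 − 0.25x_E, so x_E = 25.375 / 1.25 = 20.3.
P_E = 205 − 4·20.3 − 2·20.3 = 83.2.
Profit = (83.2 − 2)·20.3 = 1648.36.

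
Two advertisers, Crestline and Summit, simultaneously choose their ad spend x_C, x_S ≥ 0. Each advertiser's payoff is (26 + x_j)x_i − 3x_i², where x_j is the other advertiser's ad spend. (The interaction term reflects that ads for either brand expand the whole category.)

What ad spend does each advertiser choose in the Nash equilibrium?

Crestline's payoff is (26 + x_S)x_C − 3x_C².
∂π/∂x_C = 26 + x_S − 6x_C = 0, so x_C = 13/3 + (1/6)x_S.
By symmetry x_S = x_C; substituting into the reaction function, (5/6)x_C = 13/3 and x_C = 5.2.

5.2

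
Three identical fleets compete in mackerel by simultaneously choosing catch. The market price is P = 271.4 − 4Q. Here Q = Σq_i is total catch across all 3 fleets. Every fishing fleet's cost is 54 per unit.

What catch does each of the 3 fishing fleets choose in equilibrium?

13.5875

A representative fishing fleet's profit is π_i = q_i(271.4 − 4Q) − 54q_i, with Q = q_i + Σ_{j≠i} q_j.
First-order condition: 217.4 − 8q_i − 4Σ_{j≠i} q_j = 0.
Imposing symmetry (q_j = q for all j) turns Σ_{j≠i} q_j into 2q, so 217.4 = 16q and q = 13.5875.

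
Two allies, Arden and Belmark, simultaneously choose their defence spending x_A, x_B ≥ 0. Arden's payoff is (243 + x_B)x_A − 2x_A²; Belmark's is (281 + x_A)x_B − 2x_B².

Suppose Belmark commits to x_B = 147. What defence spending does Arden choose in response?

Expanding Arden's payoff: 243x_A + x_Bx_A − 2x_A².
∂π/∂x_A = 243 + x_B − 4x_A = 0, so x_A = 60.75 + 0.25x_B.
At x_B = 147: x_A = 60.75 + 0.25·147 = 97.5.

97.5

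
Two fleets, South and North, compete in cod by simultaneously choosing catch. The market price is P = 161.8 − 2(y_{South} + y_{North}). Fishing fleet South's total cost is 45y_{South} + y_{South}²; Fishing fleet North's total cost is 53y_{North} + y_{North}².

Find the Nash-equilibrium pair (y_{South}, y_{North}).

15.1, 13.1

Fishing fleet South's profit: π = y_{South}(161.8 − 2(y_{South} + y_{North})) − 45y_{South} − y_{South}².
∂π/∂y_{South} = 116.8 − 6y_{South} − 2y_{North} = 0, so y_{South} = 292/15 − (1/3)y_{North}.
By the same steps for North: y_{North} = 272/15 − (1/3)y_{South}.
Plugging y_{North} into South's best response: y_{South} = 292/15 − (1/3)(272/15 − (1/3)y_{South}) ⇒ (8/9)y_{South} = 604/45, so y_{South} = 15.1.
Then y_{North} = 272/15 − (1/3)·15.1 = 13.1.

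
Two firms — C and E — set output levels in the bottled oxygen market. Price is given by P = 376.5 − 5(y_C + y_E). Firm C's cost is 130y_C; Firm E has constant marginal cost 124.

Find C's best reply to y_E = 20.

14.65

Firm C's profit: π = y_C(376.5 − 5(y_C + y_E)) − 130y_C.
∂π/∂y_C = 246.5 − 10y_C − 5y_E = 0, so y_C = 24.65 − 0.5y_E.
At y_E = 20: y_C = 24.65 − 0.5·20 = 14.65.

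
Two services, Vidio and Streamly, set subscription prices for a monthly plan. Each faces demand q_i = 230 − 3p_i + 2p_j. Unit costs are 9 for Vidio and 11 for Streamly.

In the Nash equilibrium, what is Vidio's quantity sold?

Vidio's profit: π = (p_{Vidio} − 9)(230 − 3p_{Vidio} + 2p_{Streamly}).
∂π/∂p_{Vidio} = 257 − 6p_{Vidio} + 2p_{Streamly} = 0 ⇒ p_{Vidio} = 257/6 + (1/3)p_{Streamly}.
Similarly p_{Streamly} = 263/6 + (1/3)p_{Vidio}.
Substituting the second reaction function into the first: p_{Vidio} = 257/6 + (1/3)(263/6 + (1/3)p_{Vidio}), which gives (8/9)p_{Vidio} = 517/9 ⇒ p_{Vidio} = 64.625.
Then p_{Streamly} = 263/6 + (1/3)·64.625 = 65.375.
q_{Vidio} = 230 − 3·64.625 + 2·65.375 = 166.875.

166.875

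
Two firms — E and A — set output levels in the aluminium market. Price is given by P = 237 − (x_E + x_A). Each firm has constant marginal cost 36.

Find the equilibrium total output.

134

Firm E's profit: π = x_E(237 − (x_E + x_A)) − 36x_E.
∂π/∂x_E = 201 − 2x_E − x_A = 0, so x_E = 100.5 − 0.5x_A.
The game is symmetric, so in equilibrium x_A = x_E: the reaction function gives 1.5x_E = 100.5, hence x_E = 67.
Total output: 67 + 67 = 134.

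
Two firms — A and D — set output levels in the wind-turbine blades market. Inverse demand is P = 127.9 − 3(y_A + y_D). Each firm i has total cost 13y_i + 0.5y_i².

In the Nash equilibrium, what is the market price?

Firm A's profit: π = y_A(127.9 − 3(y_A + y_D)) − 13y_A − 0.5y_A².
∂π/∂y_A = 114.9 − 7y_A − 3y_D = 0, so y_A = 1149/70 − (3/7)y_D.
The game is symmetric, so in equilibrium y_D = y_A: the reaction function gives (10/7)y_A = 1149/70, hence y_A = 11.49.
Equilibrium price: P = 127.9 − 3·22.98 = 58.96.

58.96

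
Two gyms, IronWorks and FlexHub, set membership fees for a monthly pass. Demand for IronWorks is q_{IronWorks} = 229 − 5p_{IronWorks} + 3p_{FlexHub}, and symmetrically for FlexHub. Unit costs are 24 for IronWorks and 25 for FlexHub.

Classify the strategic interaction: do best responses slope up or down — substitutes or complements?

IronWorks's profit: π = (p_{IronWorks} − 24)(229 − 5p_{IronWorks} + 3p_{FlexHub}).
∂π/∂p_{IronWorks} = 349 − 10p_{IronWorks} + 3p_{FlexHub} = 0 ⇒ p_{IronWorks} = 34.9 + 0.3p_{FlexHub}.
The best-response slope dp_{IronWorks}/dp_{FlexHub} = 0.3 > 0: the reaction function is upward-sloping, so the choices are strategic complements.

strategic complements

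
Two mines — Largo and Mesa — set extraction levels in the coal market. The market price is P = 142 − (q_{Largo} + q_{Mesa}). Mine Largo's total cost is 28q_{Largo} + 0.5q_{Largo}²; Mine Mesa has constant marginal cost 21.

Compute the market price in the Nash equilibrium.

Mine Largo's profit: π = q_{Largo}(142 − (q_{Largo} + q_{Mesa})) − 28q_{Largo} − 0.5q_{Largo}².
∂π/∂q_{Largo} = 114 − 3q_{Largo} − q_{Mesa} = 0, so q_{Largo} = 38 − (1/3)q_{Mesa}.
For Mesa: ∂π/∂q_{Mesa} = 121 − 2q_{Mesa} − q_{Largo} = 0 ⇒ q_{Mesa} = 60.5 − 0.5q_{Largo}.
Substituting the second reaction function into the first: q_{Largo} = 38 − (1/3)(60.5 − 0.5q_{Largo}), which gives (5/6)q_{Largo} = 107/6 ⇒ q_{Largo} = 21.4.
Then q_{Mesa} = 60.5 − 0.5·21.4 = 49.8.
Equilibrium price: P = 142 − 71.2 = 70.8.

70.8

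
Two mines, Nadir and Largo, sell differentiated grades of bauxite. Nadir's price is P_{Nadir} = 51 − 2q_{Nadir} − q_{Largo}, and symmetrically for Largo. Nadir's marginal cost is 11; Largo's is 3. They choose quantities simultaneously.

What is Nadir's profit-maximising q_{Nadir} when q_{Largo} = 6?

8.5

Mine Nadir's profit: π = q_{Nadir}(51 − 2q_{Nadir} − q_{Largo}) − 11q_{Nadir}.
∂π/∂q_{Nadir} = 40 − 4q_{Nadir} − q_{Largo} = 0 ⇒ q_{Nadir} = 10 − 0.25q_{Largo}.
At q_{Largo} = 6: q_{Nadir} = 10 − 0.25·6 = 8.5.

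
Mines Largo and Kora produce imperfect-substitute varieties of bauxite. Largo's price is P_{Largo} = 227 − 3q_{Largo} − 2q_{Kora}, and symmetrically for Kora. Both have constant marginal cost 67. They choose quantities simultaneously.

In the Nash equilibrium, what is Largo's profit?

Mine Largo's profit: π = q_{Largo}(227 − 3q_{Largo} − 2q_{Kora}) − 67q_{Largo}.
∂π/∂q_{Largo} = 160 − 6q_{Largo} − 2q_{Kora} = 0 ⇒ q_{Largo} = 80/3 − (1/3)q_{Kora}.
By symmetry q_{Kora} = q_{Largo}; substituting into the reaction function, (4/3)q_{Largo} = 80/3 and q_{Largo} = 20.
P_{Largo} = 227 − 3·20 − 2·20 = 127.
Profit = (127 − 67)·20 = 1200.

1200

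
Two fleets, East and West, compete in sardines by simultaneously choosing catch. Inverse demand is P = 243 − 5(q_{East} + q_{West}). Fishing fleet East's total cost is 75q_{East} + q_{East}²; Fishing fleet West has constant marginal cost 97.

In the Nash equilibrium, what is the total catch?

Fishing fleet East's profit: π = q_{East}(243 − 5(q_{East} + q_{West})) − 75q_{East} − q_{East}².
∂π/∂q_{East} = 168 − 12q_{East} − 5q_{West} = 0, so q_{East} = 14 − (5/12)q_{West}.
For West: ∂π/∂q_{West} = 146 − 10q_{West} − 5q_{East} = 0 ⇒ q_{West} = 14.6 − 0.5q_{East}.
Plugging q_{West} into East's best response: q_{East} = 14 − (5/12)(14.6 − 0.5q_{East}) ⇒ (19/24)q_{East} = 95/12, so q_{East} = 10.
Then q_{West} = 14.6 − 0.5·10 = 9.6.
Total catch: 10 + 9.6 = 19.6.

19.6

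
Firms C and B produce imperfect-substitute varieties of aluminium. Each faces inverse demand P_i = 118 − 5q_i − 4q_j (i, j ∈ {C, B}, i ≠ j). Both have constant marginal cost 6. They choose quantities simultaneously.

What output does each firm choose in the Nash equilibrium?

Firm C's profit: π = q_C(118 − 5q_C − 4q_B) − 6q_C.
∂π/∂q_C = 112 − 10q_C − 4q_B = 0 ⇒ q_C = 11.2 − 0.4q_B.
Setting q_C = q_B in the reaction function: q_C = 11.2 − 0.4q_C, so q_C = 11.2 / 1.4 = 8.

8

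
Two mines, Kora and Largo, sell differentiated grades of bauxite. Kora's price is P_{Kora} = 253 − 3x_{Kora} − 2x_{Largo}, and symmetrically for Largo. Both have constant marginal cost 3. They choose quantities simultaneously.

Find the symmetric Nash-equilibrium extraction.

Mine Kora's profit: π = x_{Kora}(253 − 3x_{Kora} − 2x_{Largo}) − 3x_{Kora}.
∂π/∂x_{Kora} = 250 − 6x_{Kora} − 2x_{Largo} = 0 ⇒ x_{Kora} = 125/3 − (1/3)x_{Largo}.
Setting x_{Kora} = x_{Largo} in the reaction function: x_{Kora} = 125/3 − (1/3)x_{Kora}, so x_{Kora} = (125/3) / (4/3) = 31.25.

31.25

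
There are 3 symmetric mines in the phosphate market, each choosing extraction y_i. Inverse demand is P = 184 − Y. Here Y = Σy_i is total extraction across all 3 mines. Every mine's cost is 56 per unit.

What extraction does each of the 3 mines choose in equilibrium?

32

A representative mine's profit is π_i = y_i(184 − Y) − 56y_i, with Y = y_i + Σ_{j≠i} y_j.
First-order condition: 128 − 2y_i − Σ_{j≠i} y_j = 0.
In a symmetric equilibrium every mine chooses the same y, so Σ_{j≠i} y_j = 2y. The condition becomes 128 − 4y = 0, giving y = 128/4 = 32.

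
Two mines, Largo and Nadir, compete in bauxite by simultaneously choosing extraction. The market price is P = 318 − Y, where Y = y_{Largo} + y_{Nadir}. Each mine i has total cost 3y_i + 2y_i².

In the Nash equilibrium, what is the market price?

228

Mine Largo's profit: π = y_{Largo}(318 − (y_{Largo} + y_{Nadir})) − 3y_{Largo} − 2y_{Largo}².
∂π/∂y_{Largo} = 315 − 6y_{Largo} − y_{Nadir} = 0, so y_{Largo} = 52.5 − (1/6)y_{Nadir}.
By symmetry y_{Nadir} = y_{Largo}; substituting into the reaction function, (7/6)y_{Largo} = 52.5 and y_{Largo} = 45.
Equilibrium price: P = 318 − 90 = 228.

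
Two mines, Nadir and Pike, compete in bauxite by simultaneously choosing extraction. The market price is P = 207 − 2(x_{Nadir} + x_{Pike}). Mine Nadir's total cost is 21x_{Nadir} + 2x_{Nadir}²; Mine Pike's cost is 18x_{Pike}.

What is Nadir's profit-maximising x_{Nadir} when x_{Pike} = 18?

Mine Nadir's profit: π = x_{Nadir}(207 − 2(x_{Nadir} + x_{Pike})) − 21x_{Nadir} − 2x_{Nadir}².
∂π/∂x_{Nadir} = 186 − 8x_{Nadir} − 2x_{Pike} = 0, so x_{Nadir} = 23.25 − 0.25x_{Pike}.
At x_{Pike} = 18: x_{Nadir} = 23.25 − 0.25·18 = 18.75.

18.75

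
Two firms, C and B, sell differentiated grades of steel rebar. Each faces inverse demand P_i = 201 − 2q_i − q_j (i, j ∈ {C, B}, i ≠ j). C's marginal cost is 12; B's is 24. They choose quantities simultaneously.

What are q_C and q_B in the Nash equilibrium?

38.6, 34.6

Firm C's profit: π = q_C(201 − 2q_C − q_B) − 12q_C.
∂π/∂q_C = 189 − 4q_C − q_B = 0 ⇒ q_C = 47.25 − 0.25q_B.
Similarly q_B = 44.25 − 0.25q_C.
Solving the two reaction functions simultaneously: (1 − (−0.25)(−0.25))q_C = 47.25 − 0.25·44.25, so 0.9375q_C = 36.1875 and q_C = 38.6.
Then q_B = 44.25 − 0.25·38.6 = 34.6.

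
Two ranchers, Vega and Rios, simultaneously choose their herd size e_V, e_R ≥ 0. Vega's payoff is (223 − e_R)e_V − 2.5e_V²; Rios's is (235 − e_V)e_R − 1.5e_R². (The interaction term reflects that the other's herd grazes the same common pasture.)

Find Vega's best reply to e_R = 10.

Expanding Vega's payoff: 223e_V − e_Re_V − 2.5e_V².
∂π/∂e_V = 223 − e_R − 5e_V = 0, so e_V = 44.6 − 0.2e_R.
At e_R = 10: e_V = 44.6 − 0.2·10 = 42.6.

42.6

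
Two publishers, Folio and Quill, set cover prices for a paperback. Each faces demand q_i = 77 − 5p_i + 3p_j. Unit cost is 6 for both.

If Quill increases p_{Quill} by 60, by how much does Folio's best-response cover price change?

Folio's profit: π = (p_{Folio} − 6)(77 − 5p_{Folio} + 3p_{Quill}).
∂π/∂p_{Folio} = 107 − 10p_{Folio} + 3p_{Quill} = 0 ⇒ p_{Folio} = 10.7 + 0.3p_{Quill}.
The reaction-function slope is 0.3, so a 60-unit rise in p_{Quill} moves p_{Folio} by 0.3 × 60 = 18. Folio's best response rises — the actions are strategic complements.

18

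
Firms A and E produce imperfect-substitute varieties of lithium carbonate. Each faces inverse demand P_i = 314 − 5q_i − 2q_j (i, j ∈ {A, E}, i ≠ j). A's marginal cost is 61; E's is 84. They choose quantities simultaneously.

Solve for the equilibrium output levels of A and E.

21.5625, 18.6875

Firm A's profit: π = q_A(314 − 5q_A − 2q_E) − 61q_A.
∂π/∂q_A = 253 − 10q_A − 2q_E = 0 ⇒ q_A = 25.3 − 0.2q_E.
Similarly q_E = 23 − 0.2q_A.
Plugging q_E into A's best response: q_A = 25.3 − 0.2(23 − 0.2q_A) ⇒ 0.96q_A = 20.7, so q_A = 21.5625.
Then q_E = 23 − 0.2·21.5625 = 18.6875.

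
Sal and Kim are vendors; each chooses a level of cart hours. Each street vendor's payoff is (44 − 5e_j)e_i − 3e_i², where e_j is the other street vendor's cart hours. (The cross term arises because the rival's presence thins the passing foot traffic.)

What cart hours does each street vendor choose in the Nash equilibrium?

4

Sal's payoff is (44 − 5e_K)e_S − 3e_S².
∂π/∂e_S = 44 − 5e_K − 6e_S = 0, so e_S = 22/3 − (5/6)e_K.
The game is symmetric, so in equilibrium e_K = e_S: the reaction function gives (11/6)e_S = 22/3, hence e_S = 4.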